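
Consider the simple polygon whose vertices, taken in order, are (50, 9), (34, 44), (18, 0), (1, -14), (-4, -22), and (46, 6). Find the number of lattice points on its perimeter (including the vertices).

10

The number of boundary lattice points is Σ gcd(|Δx|,|Δy|) = gcd(16,35) + gcd(16,44) + gcd(17,14) + gcd(5,8) + gcd(50,28) + gcd(4,3) = 1+4+1+1+2+1 = 10.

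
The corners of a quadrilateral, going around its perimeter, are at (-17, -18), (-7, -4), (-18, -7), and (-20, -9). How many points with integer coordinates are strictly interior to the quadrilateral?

By the shoelace formula, twice the signed area is |[(-17)·(-4) − (-7)·(-18)] + [(-7)·(-7) − (-18)·(-4)] + [(-18)·(-9) − (-20)·(-7)] + [(-20)·(-18) − (-17)·(-9)]| = 148, so the area is 74.
The number of boundary lattice points is Σ gcd(|Δx|,|Δy|) = gcd(10,14) + gcd(11,3) + gcd(2,2) + gcd(3,9) = 2+1+2+3 = 8.
By Pick's theorem A = I + B/2 − 1, so I = 74 − 8/2 + 1 = 71.

71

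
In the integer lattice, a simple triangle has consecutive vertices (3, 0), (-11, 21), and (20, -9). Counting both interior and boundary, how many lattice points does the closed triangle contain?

121

The shoelace formula gives twice the area as |[3·21 − (-11)·0] + [(-11)·(-9) − 20·21] + [20·0 − 3·(-9)]| = 231, so the area is 115.5.
The number of boundary lattice points is Σ gcd(|Δx|,|Δy|) = gcd(14,21) + gcd(31,30) + gcd(17,9) = 7+1+1 = 9.
Pick's theorem gives I = A − B/2 + 1 = 115.5 − 9/2 + 1 = 112, so the closed region contains I + B = 112 + 9 = 121 lattice points.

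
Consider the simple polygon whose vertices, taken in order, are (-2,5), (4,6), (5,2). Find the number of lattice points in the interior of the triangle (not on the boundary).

12

By the shoelace formula, twice the signed area is |[(-2)·6 − 4·5] + [4·2 − 5·6] + [5·5 − (-2)·2]| = 25, so the area is 25/2.
Along each edge there are gcd(|Δx|,|Δy|)+1 lattice points, so counting each shared vertex once the boundary has gcd(6,1) + gcd(1,4) + gcd(7,3) = 1+1+1 = 3.
Pick's theorem gives I = A − B/2 + 1 = 25/2 − 3/2 + 1 = 12.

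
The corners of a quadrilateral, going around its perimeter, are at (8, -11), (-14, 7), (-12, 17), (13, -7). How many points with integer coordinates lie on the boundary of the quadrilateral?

6

Summing gcd(|Δx|,|Δy|) over the edges gives the boundary count: gcd(22,18) + gcd(2,10) + gcd(25,24) + gcd(5,4) = 2+2+1+1 = 6.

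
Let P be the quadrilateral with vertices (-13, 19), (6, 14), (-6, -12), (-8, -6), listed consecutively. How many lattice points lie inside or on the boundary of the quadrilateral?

Using the shoelace formula, 2A = |((-13)·14 − 6·19) + (6·(-12) − (-6)·14) + ((-6)·(-6) − (-8)·(-12)) + ((-8)·19 − (-13)·(-6))| = 574, so the area is 287.
The number of boundary lattice points is Σ gcd(|Δx|,|Δy|) = gcd(19,5) + gcd(12,26) + gcd(2,6) + gcd(5,25) = 1+2+2+5 = 10.
Pick's theorem gives I = A − B/2 + 1 = 287 − 10/2 + 1 = 283, so the closed region contains I + B = 283 + 10 = 293 lattice points.

293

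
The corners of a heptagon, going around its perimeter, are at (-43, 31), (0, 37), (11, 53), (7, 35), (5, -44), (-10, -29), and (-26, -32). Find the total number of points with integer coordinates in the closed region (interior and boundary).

By the shoelace formula, twice the signed area is |((-43)·37 − 0·31) + (0·53 − 11·37) + (11·35 − 7·53) + (7·(-44) − 5·35) + (5·(-29) − (-10)·(-44)) + ((-10)·(-32) − (-26)·(-29)) + ((-26)·31 − (-43)·(-32))| = 5668, so the area is 2834.
The number of boundary lattice points is Σ gcd(|Δx|,|Δy|) = gcd(43,6) + gcd(11,16) + gcd(4,18) + gcd(2,79) + gcd(15,15) + gcd(16,3) + gcd(17,63) = 1+1+2+1+15+1+1 = 22.
Pick's theorem gives I = A − B/2 + 1 = 2834 − 22/2 + 1 = 2824, so the closed region contains I + B = 2824 + 22 = 2846 lattice points.

2846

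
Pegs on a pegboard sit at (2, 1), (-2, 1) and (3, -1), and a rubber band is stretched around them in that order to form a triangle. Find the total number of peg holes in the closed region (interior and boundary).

By the shoelace formula, twice the signed area is |(2·1 − (-2)·1) + ((-2)·(-1) − 3·1) + (3·1 − 2·(-1))| = 8, so the area is 4.
Along each edge there are gcd(|Δx|,|Δy|)+1 lattice points, so counting each shared vertex once the boundary has gcd(4,0) + gcd(5,2) + gcd(1,2) = 4+1+1 = 6.
Pick's theorem gives I = A − B/2 + 1 = 4 − 6/2 + 1 = 2, so the closed region contains I + B = 2 + 6 = 8 lattice points.

8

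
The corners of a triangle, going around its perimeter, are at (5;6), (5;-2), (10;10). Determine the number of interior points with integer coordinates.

By the shoelace formula, twice the signed area is |[5·(-2) − 5·6] + [5·10 − 10·(-2)] + [10·6 − 5·10]| = 40, so the area is 20.
Along each edge there are gcd(|Δx|,|Δy|)+1 lattice points, so counting each shared vertex once the boundary has gcd(0,8) + gcd(5,12) + gcd(5,4) = 8+1+1 = 10.
Pick's theorem gives I = A − B/2 + 1 = 20 − 10/2 + 1 = 16.

16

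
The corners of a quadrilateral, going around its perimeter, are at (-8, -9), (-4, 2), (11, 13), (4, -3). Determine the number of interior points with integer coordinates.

The shoelace formula gives twice the area as |[(-8)·2 − (-4)·(-9)] + [(-4)·13 − 11·2] + [11·(-3) − 4·13] + [4·(-9) − (-8)·(-3)]| = 271, so the area is 135.5.
Along each edge there are gcd(|Δx|,|Δy|)+1 lattice points, so counting each shared vertex once the boundary has gcd(4,11) + gcd(15,11) + gcd(7,16) + gcd(12,6) = 1+1+1+6 = 9.
Pick's theorem gives I = A − B/2 + 1 = 135.5 − 9/2 + 1 = 132.

132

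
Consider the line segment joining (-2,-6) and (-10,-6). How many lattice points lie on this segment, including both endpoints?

The number of lattice points on a segment between lattice points is gcd(|Δx|,|Δy|) + 1 = gcd(8,0) + 1 = 8 + 1 = 9.

9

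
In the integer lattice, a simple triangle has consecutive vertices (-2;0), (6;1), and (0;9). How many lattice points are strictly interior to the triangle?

The shoelace formula gives twice the area as |[(-2)·1 − 6·0] + [6·9 − 0·1] + [0·0 − (-2)·9]| = 70, so the area is 35.
The number of boundary lattice points is Σ gcd(|Δx|,|Δy|) = gcd(8,1) + gcd(6,8) + gcd(2,9) = 1+2+1 = 4.
Pick's theorem gives I = A − B/2 + 1 = 35 − 4/2 + 1 = 34.

34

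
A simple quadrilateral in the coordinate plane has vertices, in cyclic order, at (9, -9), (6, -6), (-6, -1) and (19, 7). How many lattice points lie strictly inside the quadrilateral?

Using the shoelace formula, 2A = |(9·(-6) − 6·(-9)) + (6·(-1) − (-6)·(-6)) + ((-6)·7 − 19·(-1)) + (19·(-9) − 9·7)| = 299, so the area is 299/2.
Summing gcd(|Δx|,|Δy|) over the edges gives the boundary count: gcd(3,3) + gcd(12,5) + gcd(25,8) + gcd(10,16) = 3+1+1+2 = 7.
Pick's theorem gives I = A − B/2 + 1 = 299/2 − 7/2 + 1 = 147.

147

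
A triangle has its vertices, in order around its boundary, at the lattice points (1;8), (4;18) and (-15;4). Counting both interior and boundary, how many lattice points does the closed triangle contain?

78

The shoelace formula gives twice the area as |(1·18 − 4·8) + (4·4 − (-15)·18) + ((-15)·8 − 1·4)| = 148, so the area is 74.
Along each edge there are gcd(|Δx|,|Δy|)+1 lattice points, so counting each shared vertex once the boundary has gcd(3,10) + gcd(19,14) + gcd(16,4) = 1+1+4 = 6.
Pick's theorem gives I = A − B/2 + 1 = 74 − 6/2 + 1 = 72, so the closed region contains I + B = 72 + 6 = 78 lattice points.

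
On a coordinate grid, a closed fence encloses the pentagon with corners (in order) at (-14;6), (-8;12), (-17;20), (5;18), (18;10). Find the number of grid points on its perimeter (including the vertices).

Summing gcd(|Δx|,|Δy|) over the edges gives the boundary count: gcd(6,6) + gcd(9,8) + gcd(22,2) + gcd(13,8) + gcd(32,4) = 6+1+2+1+4 = 14.

14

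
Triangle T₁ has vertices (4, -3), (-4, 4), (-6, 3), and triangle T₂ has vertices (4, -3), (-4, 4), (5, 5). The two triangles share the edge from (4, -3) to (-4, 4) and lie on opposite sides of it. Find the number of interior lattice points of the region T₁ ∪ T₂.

The union is the simple quadrilateral with vertices (4, -3), (-6, 3), (-4, 4), (5, 5) in order.
Using the shoelace formula, 2A = |(4·3 − (-6)·(-3)) + ((-6)·4 − (-4)·3) + ((-4)·5 − 5·4) + (5·(-3) − 4·5)| = 93, so the area is 46.5.
Along each edge there are gcd(|Δx|,|Δy|)+1 lattice points, so counting each shared vertex once the boundary has gcd(10,6) + gcd(2,1) + gcd(9,1) + gcd(1,8) = 2+1+1+1 = 5.
By Pick's theorem I = A − B/2 + 1 = 46.5 − 5/2 + 1 = 45.

45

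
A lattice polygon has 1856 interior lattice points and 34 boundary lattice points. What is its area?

1872

By Pick's theorem, A = I + B/2 − 1 = 1856 + 34/2 − 1 = 1872.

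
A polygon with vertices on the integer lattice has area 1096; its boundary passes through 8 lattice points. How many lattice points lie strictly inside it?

From Pick's theorem, I = A − B/2 + 1 = 1096 − 8/2 + 1 = 1093.

1093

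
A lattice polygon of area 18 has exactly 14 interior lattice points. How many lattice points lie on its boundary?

10

Pick's theorem gives A = I + B/2 − 1, so B = 2(A − I + 1) = 2(18 − 14 + 1) = 10.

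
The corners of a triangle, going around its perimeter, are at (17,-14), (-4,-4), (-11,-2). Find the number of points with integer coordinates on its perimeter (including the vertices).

The number of boundary lattice points is Σ gcd(|Δx|,|Δy|) = gcd(21,10) + gcd(7,2) + gcd(28,12) = 1+1+4 = 6.

6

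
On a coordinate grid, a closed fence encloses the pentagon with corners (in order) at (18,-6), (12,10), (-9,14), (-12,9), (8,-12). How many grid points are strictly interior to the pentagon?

By the shoelace formula, twice the signed area is |[18·10 − 12·(-6)] + [12·14 − (-9)·10] + [(-9)·9 − (-12)·14] + [(-12)·(-12) − 8·9] + [8·(-6) − 18·(-12)]| = 837, so the area is 837/2.
Summing gcd(|Δx|,|Δy|) over the edges gives the boundary count: gcd(6,16) + gcd(21,4) + gcd(3,5) + gcd(20,21) + gcd(10,6) = 2+1+1+1+2 = 7.
Pick's theorem gives I = A − B/2 + 1 = 837/2 − 7/2 + 1 = 416.

416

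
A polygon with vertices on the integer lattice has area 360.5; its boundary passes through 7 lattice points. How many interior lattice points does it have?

358

Pick's theorem A = I + B/2 − 1 rearranges to I = A − B/2 + 1 = 360.5 − 7/2 + 1 = 358.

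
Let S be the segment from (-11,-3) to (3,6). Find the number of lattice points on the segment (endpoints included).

The number of lattice points on a segment between lattice points is gcd(|Δx|,|Δy|) + 1 = gcd(14,9) + 1 = 1 + 1 = 2.

2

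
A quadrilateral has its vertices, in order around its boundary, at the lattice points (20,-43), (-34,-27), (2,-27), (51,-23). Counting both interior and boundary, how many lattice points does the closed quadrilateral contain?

Using the shoelace formula, 2A = |(20·(-27) − (-34)·(-43)) + ((-34)·(-27) − 2·(-27)) + (2·(-23) − 51·(-27)) + (51·(-43) − 20·(-23))| = 1432, so the area is 716.
Along each edge there are gcd(|Δx|,|Δy|)+1 lattice points, so counting each shared vertex once the boundary has gcd(54,16) + gcd(36,0) + gcd(49,4) + gcd(31,20) = 2+36+1+1 = 40.
Pick's theorem gives I = A − B/2 + 1 = 716 − 40/2 + 1 = 697, so the closed region contains I + B = 697 + 40 = 737 lattice points.

737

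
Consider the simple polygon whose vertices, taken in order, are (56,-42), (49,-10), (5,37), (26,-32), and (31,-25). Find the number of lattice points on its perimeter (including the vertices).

7

The number of boundary lattice points is Σ gcd(|Δx|,|Δy|) = gcd(7,32) + gcd(44,47) + gcd(21,69) + gcd(5,7) + gcd(25,17) = 1+1+3+1+1 = 7.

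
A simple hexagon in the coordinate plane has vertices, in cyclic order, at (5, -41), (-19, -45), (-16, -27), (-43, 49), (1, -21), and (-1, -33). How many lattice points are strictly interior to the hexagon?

The shoelace formula gives twice the area as |(5·(-45) − (-19)·(-41)) + ((-19)·(-27) − (-16)·(-45)) + ((-16)·49 − (-43)·(-27)) + ((-43)·(-21) − 1·49) + (1·(-33) − (-1)·(-21)) + ((-1)·(-41) − 5·(-33))| = 2150, so the area is 1075.
Summing gcd(|Δx|,|Δy|) over the edges gives the boundary count: gcd(24,4) + gcd(3,18) + gcd(27,76) + gcd(44,70) + gcd(2,12) + gcd(6,8) = 4+3+1+2+2+2 = 14.
By Pick's theorem A = I + B/2 − 1, so I = 1075 − 14/2 + 1 = 1069.

1069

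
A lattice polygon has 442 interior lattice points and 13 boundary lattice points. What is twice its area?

895

Pick's theorem states A = I + B/2 − 1, so A = 442 + 13/2 − 1 = 895/2.
Hence 2A = 895.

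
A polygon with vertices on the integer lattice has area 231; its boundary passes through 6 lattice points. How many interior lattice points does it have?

From Pick's theorem, I = A − B/2 + 1 = 231 − 6/2 + 1 = 229.

229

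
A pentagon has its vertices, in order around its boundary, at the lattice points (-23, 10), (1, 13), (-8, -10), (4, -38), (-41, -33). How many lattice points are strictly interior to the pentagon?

1359

Using the shoelace formula, 2A = |((-23)·13 − 1·10) + (1·(-10) − (-8)·13) + ((-8)·(-38) − 4·(-10)) + (4·(-33) − (-41)·(-38)) + ((-41)·10 − (-23)·(-33))| = 2730, so the area is 1365.
The number of boundary lattice points is Σ gcd(|Δx|,|Δy|) = gcd(24,3) + gcd(9,23) + gcd(12,28) + gcd(45,5) + gcd(18,43) = 3+1+4+5+1 = 14.
By Pick's theorem A = I + B/2 − 1, so I = 1365 − 14/2 + 1 = 1359.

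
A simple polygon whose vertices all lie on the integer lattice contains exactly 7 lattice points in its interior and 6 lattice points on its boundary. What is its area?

9

Pick's theorem states A = I + B/2 − 1, so A = 7 + 6/2 − 1 = 9.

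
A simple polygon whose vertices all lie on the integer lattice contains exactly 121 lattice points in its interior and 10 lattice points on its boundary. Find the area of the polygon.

Pick's theorem states A = I + B/2 − 1, so A = 121 + 10/2 − 1 = 125.

125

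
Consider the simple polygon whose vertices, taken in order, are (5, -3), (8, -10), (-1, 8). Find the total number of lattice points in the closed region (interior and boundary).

11

Using the shoelace formula, 2A = |(5·(-10) − 8·(-3)) + (8·8 − (-1)·(-10)) + ((-1)·(-3) − 5·8)| = 9, so the area is 9/2.
Along each edge there are gcd(|Δx|,|Δy|)+1 lattice points, so counting each shared vertex once the boundary has gcd(3,7) + gcd(9,18) + gcd(6,11) = 1+9+1 = 11.
Pick's theorem gives I = A − B/2 + 1 = 9/2 − 11/2 + 1 = 0, so the closed region contains I + B = 0 + 11 = 11 lattice points.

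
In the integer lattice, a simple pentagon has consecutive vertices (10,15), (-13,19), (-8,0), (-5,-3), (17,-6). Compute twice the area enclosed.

957

By the shoelace formula, twice the signed area is |[10·19 − (-13)·15] + [(-13)·0 − (-8)·19] + [(-8)·(-3) − (-5)·0] + [(-5)·(-6) − 17·(-3)] + [17·15 − 10·(-6)]| = 957, so the area is 957/2.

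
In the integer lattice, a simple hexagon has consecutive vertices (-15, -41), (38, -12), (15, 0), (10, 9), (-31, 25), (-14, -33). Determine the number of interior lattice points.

2015

The shoelace formula gives twice the area as |((-15)·(-12) − 38·(-41)) + (38·0 − 15·(-12)) + (15·9 − 10·0) + (10·25 − (-31)·9) + ((-31)·(-33) − (-14)·25) + ((-14)·(-41) − (-15)·(-33))| = 4034, so the area is 2017.
The number of boundary lattice points is Σ gcd(|Δx|,|Δy|) = gcd(53,29) + gcd(23,12) + gcd(5,9) + gcd(41,16) + gcd(17,58) + gcd(1,8) = 1+1+1+1+1+1 = 6.
Pick's theorem gives I = A − B/2 + 1 = 2017 − 6/2 + 1 = 2015.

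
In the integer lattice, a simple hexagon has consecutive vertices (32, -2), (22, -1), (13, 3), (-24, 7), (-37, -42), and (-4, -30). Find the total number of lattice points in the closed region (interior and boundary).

The shoelace formula gives twice the area as |[32·(-1) − 22·(-2)] + [22·3 − 13·(-1)] + [13·7 − (-24)·3] + [(-24)·(-42) − (-37)·7] + [(-37)·(-30) − (-4)·(-42)] + [(-4)·(-2) − 32·(-30)]| = 3431, so the area is 3431/2.
Summing gcd(|Δx|,|Δy|) over the edges gives the boundary count: gcd(10,1) + gcd(9,4) + gcd(37,4) + gcd(13,49) + gcd(33,12) + gcd(36,28) = 1+1+1+1+3+4 = 11.
Pick's theorem gives I = A − B/2 + 1 = 3431/2 − 11/2 + 1 = 1711, so the closed region contains I + B = 1711 + 11 = 1722 lattice points.

1722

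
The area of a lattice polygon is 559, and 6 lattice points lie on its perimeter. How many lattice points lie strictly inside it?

From Pick's theorem, I = A − B/2 + 1 = 559 − 6/2 + 1 = 557.

557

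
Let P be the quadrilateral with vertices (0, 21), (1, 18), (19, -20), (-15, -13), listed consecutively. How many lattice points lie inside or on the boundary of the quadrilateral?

Using the shoelace formula, 2A = |[0·18 − 1·21] + [1·(-20) − 19·18] + [19·(-13) − (-15)·(-20)] + [(-15)·21 − 0·(-13)]| = 1245, so the area is 1245/2.
Summing gcd(|Δx|,|Δy|) over the edges gives the boundary count: gcd(1,3) + gcd(18,38) + gcd(34,7) + gcd(15,34) = 1+2+1+1 = 5.
Pick's theorem gives I = A − B/2 + 1 = 1245/2 − 5/2 + 1 = 621, so the closed region contains I + B = 621 + 5 = 626 lattice points.

626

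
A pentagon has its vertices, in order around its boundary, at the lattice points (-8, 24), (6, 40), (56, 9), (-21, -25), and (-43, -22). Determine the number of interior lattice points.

2839

Using the shoelace formula, 2A = |((-8)·40 − 6·24) + (6·9 − 56·40) + (56·(-25) − (-21)·9) + ((-21)·(-22) − (-43)·(-25)) + ((-43)·24 − (-8)·(-22))| = 5682, so the area is 2841.
Summing gcd(|Δx|,|Δy|) over the edges gives the boundary count: gcd(14,16) + gcd(50,31) + gcd(77,34) + gcd(22,3) + gcd(35,46) = 2+1+1+1+1 = 6.
By Pick's theorem A = I + B/2 − 1, so I = 2841 − 6/2 + 1 = 2839.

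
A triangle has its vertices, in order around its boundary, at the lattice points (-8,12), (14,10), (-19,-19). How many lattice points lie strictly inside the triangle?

By the shoelace formula, twice the signed area is |((-8)·10 − 14·12) + (14·(-19) − (-19)·10) + ((-19)·12 − (-8)·(-19))| = 704, so the area is 352.
Along each edge there are gcd(|Δx|,|Δy|)+1 lattice points, so counting each shared vertex once the boundary has gcd(22,2) + gcd(33,29) + gcd(11,31) = 2+1+1 = 4.
Pick's theorem gives I = A − B/2 + 1 = 352 − 4/2 + 1 = 351.

351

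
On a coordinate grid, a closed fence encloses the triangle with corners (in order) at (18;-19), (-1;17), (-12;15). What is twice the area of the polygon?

By the shoelace formula, twice the signed area is |[18·17 − (-1)·(-19)] + [(-1)·15 − (-12)·17] + [(-12)·(-19) − 18·15]| = 434, so the area is 217.

434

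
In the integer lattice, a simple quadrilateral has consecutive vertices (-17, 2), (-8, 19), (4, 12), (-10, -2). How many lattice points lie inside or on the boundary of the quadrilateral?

220

By the shoelace formula, twice the signed area is |[(-17)·19 − (-8)·2] + [(-8)·12 − 4·19] + [4·(-2) − (-10)·12] + [(-10)·2 − (-17)·(-2)]| = 421, so the area is 210.5.
Along each edge there are gcd(|Δx|,|Δy|)+1 lattice points, so counting each shared vertex once the boundary has gcd(9,17) + gcd(12,7) + gcd(14,14) + gcd(7,4) = 1+1+14+1 = 17.
Pick's theorem gives I = A − B/2 + 1 = 210.5 − 17/2 + 1 = 203, so the closed region contains I + B = 203 + 17 = 220 lattice points.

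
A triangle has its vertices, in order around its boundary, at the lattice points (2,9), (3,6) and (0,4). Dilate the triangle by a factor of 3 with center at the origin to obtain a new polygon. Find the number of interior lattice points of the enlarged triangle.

46

Using the shoelace formula, 2A = |[2·6 − 3·9] + [3·4 − 0·6] + [0·9 − 2·4]| = 11, so the area is 11/2.
Summing gcd(|Δx|,|Δy|) over the edges gives the boundary count: gcd(1,3) + gcd(3,2) + gcd(2,5) = 1+1+1 = 3.
Scaling by 3 multiplies the area by 3² = 9 (so the new area is 49.5) and multiplies the boundary lattice-point count by 3, giving 9.
By Pick's theorem, the interior count of the dilated polygon is 49.5 − 9/2 + 1 = 46.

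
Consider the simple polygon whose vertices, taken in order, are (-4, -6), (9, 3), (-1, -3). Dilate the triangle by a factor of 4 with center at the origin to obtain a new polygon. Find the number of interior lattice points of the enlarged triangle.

The shoelace formula gives twice the area as |((-4)·3 − 9·(-6)) + (9·(-3) − (-1)·3) + ((-1)·(-6) − (-4)·(-3))| = 12, so the area is 6.
Along each edge there are gcd(|Δx|,|Δy|)+1 lattice points, so counting each shared vertex once the boundary has gcd(13,9) + gcd(10,6) + gcd(3,3) = 1+2+3 = 6.
Scaling by 4 multiplies the area by 4² = 16 (so the new area is 96) and multiplies the boundary lattice-point count by 4, giving 24.
By Pick's theorem, the interior count of the dilated polygon is 96 − 24/2 + 1 = 85.

85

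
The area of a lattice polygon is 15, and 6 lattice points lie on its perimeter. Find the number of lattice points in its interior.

From Pick's theorem, I = A − B/2 + 1 = 15 − 6/2 + 1 = 13.

13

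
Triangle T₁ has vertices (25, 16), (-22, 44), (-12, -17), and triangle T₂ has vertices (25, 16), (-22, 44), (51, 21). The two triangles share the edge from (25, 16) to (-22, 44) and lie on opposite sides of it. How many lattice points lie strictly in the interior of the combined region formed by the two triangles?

The union is the simple quadrilateral with vertices (25, 16), (-12, -17), (-22, 44), (51, 21) in order.
By the shoelace formula, twice the signed area is |[25·(-17) − (-12)·16] + [(-12)·44 − (-22)·(-17)] + [(-22)·21 − 51·44] + [51·16 − 25·21]| = 3550, so the area is 1775.
Along each edge there are gcd(|Δx|,|Δy|)+1 lattice points, so counting each shared vertex once the boundary has gcd(37,33) + gcd(10,61) + gcd(73,23) + gcd(26,5) = 1+1+1+1 = 4.
By Pick's theorem I = A − B/2 + 1 = 1775 − 4/2 + 1 = 1774.

1774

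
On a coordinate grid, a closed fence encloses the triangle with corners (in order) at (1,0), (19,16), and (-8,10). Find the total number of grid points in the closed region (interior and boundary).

166

The shoelace formula gives twice the area as |(1·16 − 19·0) + (19·10 − (-8)·16) + ((-8)·0 − 1·10)| = 324, so the area is 162.
The number of boundary lattice points is Σ gcd(|Δx|,|Δy|) = gcd(18,16) + gcd(27,6) + gcd(9,10) = 2+3+1 = 6.
Pick's theorem gives I = A − B/2 + 1 = 162 − 6/2 + 1 = 160, so the closed region contains I + B = 160 + 6 = 166 lattice points.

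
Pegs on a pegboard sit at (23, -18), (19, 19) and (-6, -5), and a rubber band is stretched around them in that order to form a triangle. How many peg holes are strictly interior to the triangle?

510

Using the shoelace formula, 2A = |(23·19 − 19·(-18)) + (19·(-5) − (-6)·19) + ((-6)·(-18) − 23·(-5))| = 1021, so the area is 1021/2.
Summing gcd(|Δx|,|Δy|) over the edges gives the boundary count: gcd(4,37) + gcd(25,24) + gcd(29,13) = 1+1+1 = 3.
By Pick's theorem A = I + B/2 − 1, so I = 1021/2 − 3/2 + 1 = 510.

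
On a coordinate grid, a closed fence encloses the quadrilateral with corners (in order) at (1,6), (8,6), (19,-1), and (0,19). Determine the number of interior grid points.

The shoelace formula gives twice the area as |[1·6 − 8·6] + [8·(-1) − 19·6] + [19·19 − 0·(-1)] + [0·6 − 1·19]| = 178, so the area is 89.
Summing gcd(|Δx|,|Δy|) over the edges gives the boundary count: gcd(7,0) + gcd(11,7) + gcd(19,20) + gcd(1,13) = 7+1+1+1 = 10.
Pick's theorem gives I = A − B/2 + 1 = 89 − 10/2 + 1 = 85.

85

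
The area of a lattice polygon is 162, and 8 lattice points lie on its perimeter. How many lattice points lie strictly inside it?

159

From Pick's theorem, I = A − B/2 + 1 = 162 − 8/2 + 1 = 159.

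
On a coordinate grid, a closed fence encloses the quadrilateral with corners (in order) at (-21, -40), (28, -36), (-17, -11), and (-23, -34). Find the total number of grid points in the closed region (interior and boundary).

749

Using the shoelace formula, 2A = |((-21)·(-36) − 28·(-40)) + (28·(-11) − (-17)·(-36)) + ((-17)·(-34) − (-23)·(-11)) + ((-23)·(-40) − (-21)·(-34))| = 1487, so the area is 1487/2.
Summing gcd(|Δx|,|Δy|) over the edges gives the boundary count: gcd(49,4) + gcd(45,25) + gcd(6,23) + gcd(2,6) = 1+5+1+2 = 9.
Pick's theorem gives I = A − B/2 + 1 = 1487/2 − 9/2 + 1 = 740, so the closed region contains I + B = 740 + 9 = 749 lattice points.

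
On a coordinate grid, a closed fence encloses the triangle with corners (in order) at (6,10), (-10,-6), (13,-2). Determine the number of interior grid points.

144

By the shoelace formula, twice the signed area is |(6·(-6) − (-10)·10) + ((-10)·(-2) − 13·(-6)) + (13·10 − 6·(-2))| = 304, so the area is 152.
Summing gcd(|Δx|,|Δy|) over the edges gives the boundary count: gcd(16,16) + gcd(23,4) + gcd(7,12) = 16+1+1 = 18.
Pick's theorem gives I = A − B/2 + 1 = 152 − 18/2 + 1 = 144.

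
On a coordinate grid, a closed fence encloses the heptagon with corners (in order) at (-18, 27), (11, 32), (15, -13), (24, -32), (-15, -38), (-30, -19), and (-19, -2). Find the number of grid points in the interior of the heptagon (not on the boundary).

The shoelace formula gives twice the area as |((-18)·32 − 11·27) + (11·(-13) − 15·32) + (15·(-32) − 24·(-13)) + (24·(-38) − (-15)·(-32)) + ((-15)·(-19) − (-30)·(-38)) + ((-30)·(-2) − (-19)·(-19)) + ((-19)·27 − (-18)·(-2))| = 4761, so the area is 4761/2.
Along each edge there are gcd(|Δx|,|Δy|)+1 lattice points, so counting each shared vertex once the boundary has gcd(29,5) + gcd(4,45) + gcd(9,19) + gcd(39,6) + gcd(15,19) + gcd(11,17) + gcd(1,29) = 1+1+1+3+1+1+1 = 9.
Pick's theorem gives I = A − B/2 + 1 = 4761/2 − 9/2 + 1 = 2377.

2377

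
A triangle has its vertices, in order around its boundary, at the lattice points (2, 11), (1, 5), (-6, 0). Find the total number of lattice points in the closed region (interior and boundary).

21

Using the shoelace formula, 2A = |(2·5 − 1·11) + (1·0 − (-6)·5) + ((-6)·11 − 2·0)| = 37, so the area is 18.5.
Summing gcd(|Δx|,|Δy|) over the edges gives the boundary count: gcd(1,6) + gcd(7,5) + gcd(8,11) = 1+1+1 = 3.
Pick's theorem gives I = A − B/2 + 1 = 18.5 − 3/2 + 1 = 18, so the closed region contains I + B = 18 + 3 = 21 lattice points.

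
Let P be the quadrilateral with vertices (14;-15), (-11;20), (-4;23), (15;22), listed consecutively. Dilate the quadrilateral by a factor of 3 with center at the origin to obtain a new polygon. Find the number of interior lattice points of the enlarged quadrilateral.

By the shoelace formula, twice the signed area is |(14·20 − (-11)·(-15)) + ((-11)·23 − (-4)·20) + ((-4)·22 − 15·23) + (15·(-15) − 14·22)| = 1024, so the area is 512.
Summing gcd(|Δx|,|Δy|) over the edges gives the boundary count: gcd(25,35) + gcd(7,3) + gcd(19,1) + gcd(1,37) = 5+1+1+1 = 8.
Scaling by 3 multiplies the area by 3² = 9 (so the new area is 4608) and multiplies the boundary lattice-point count by 3, giving 24.
By Pick's theorem, the interior count of the dilated polygon is 4608 − 24/2 + 1 = 4597.

4597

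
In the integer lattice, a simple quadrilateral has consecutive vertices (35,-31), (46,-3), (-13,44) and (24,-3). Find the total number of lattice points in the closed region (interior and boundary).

828

By the shoelace formula, twice the signed area is |(35·(-3) − 46·(-31)) + (46·44 − (-13)·(-3)) + ((-13)·(-3) − 24·44) + (24·(-31) − 35·(-3))| = 1650, so the area is 825.
The number of boundary lattice points is Σ gcd(|Δx|,|Δy|) = gcd(11,28) + gcd(59,47) + gcd(37,47) + gcd(11,28) = 1+1+1+1 = 4.
Pick's theorem gives I = A − B/2 + 1 = 825 − 4/2 + 1 = 824, so the closed region contains I + B = 824 + 4 = 828 lattice points.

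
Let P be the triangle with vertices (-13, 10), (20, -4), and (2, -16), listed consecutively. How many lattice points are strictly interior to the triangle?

Using the shoelace formula, 2A = |[(-13)·(-4) − 20·10] + [20·(-16) − 2·(-4)] + [2·10 − (-13)·(-16)]| = 648, so the area is 324.
Summing gcd(|Δx|,|Δy|) over the edges gives the boundary count: gcd(33,14) + gcd(18,12) + gcd(15,26) = 1+6+1 = 8.
Pick's theorem gives I = A − B/2 + 1 = 324 − 8/2 + 1 = 321.

321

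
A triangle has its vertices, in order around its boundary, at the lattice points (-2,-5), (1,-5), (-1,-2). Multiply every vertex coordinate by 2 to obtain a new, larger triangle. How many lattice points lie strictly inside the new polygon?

14

By the shoelace formula, twice the signed area is |((-2)·(-5) − 1·(-5)) + (1·(-2) − (-1)·(-5)) + ((-1)·(-5) − (-2)·(-2))| = 9, so the area is 9/2.
Along each edge there are gcd(|Δx|,|Δy|)+1 lattice points, so counting each shared vertex once the boundary has gcd(3,0) + gcd(2,3) + gcd(1,3) = 3+1+1 = 5.
Scaling by 2 multiplies the area by 2² = 4 (so the new area is 18) and multiplies the boundary lattice-point count by 2, giving 10.
By Pick's theorem, the interior count of the dilated polygon is 18 − 10/2 + 1 = 14.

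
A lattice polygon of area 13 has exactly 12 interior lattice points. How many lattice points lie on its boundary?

Pick's theorem gives A = I + B/2 − 1, so B = 2(A − I + 1) = 2(13 − 12 + 1) = 4.

4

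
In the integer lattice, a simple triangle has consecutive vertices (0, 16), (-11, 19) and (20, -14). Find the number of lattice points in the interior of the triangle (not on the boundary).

130

Using the shoelace formula, 2A = |[0·19 − (-11)·16] + [(-11)·(-14) − 20·19] + [20·16 − 0·(-14)]| = 270, so the area is 135.
Along each edge there are gcd(|Δx|,|Δy|)+1 lattice points, so counting each shared vertex once the boundary has gcd(11,3) + gcd(31,33) + gcd(20,30) = 1+1+10 = 12.
Pick's theorem gives I = A − B/2 + 1 = 135 − 12/2 + 1 = 130.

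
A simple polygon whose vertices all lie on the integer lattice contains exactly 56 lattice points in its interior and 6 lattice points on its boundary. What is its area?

58

Pick's theorem states A = I + B/2 − 1, so A = 56 + 6/2 − 1 = 58.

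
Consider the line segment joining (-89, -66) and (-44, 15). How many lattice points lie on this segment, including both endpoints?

10

The number of lattice points on a segment between lattice points is gcd(|Δx|,|Δy|) + 1 = gcd(45,81) + 1 = 9 + 1 = 10.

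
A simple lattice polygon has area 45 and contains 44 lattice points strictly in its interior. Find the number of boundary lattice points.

Pick's theorem gives A = I + B/2 − 1, so B = 2(A − I + 1) = 2(45 − 44 + 1) = 4.

4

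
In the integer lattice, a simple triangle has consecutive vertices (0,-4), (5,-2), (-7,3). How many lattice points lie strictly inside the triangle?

21

Using the shoelace formula, 2A = |[0·(-2) − 5·(-4)] + [5·3 − (-7)·(-2)] + [(-7)·(-4) − 0·3]| = 49, so the area is 49/2.
Along each edge there are gcd(|Δx|,|Δy|)+1 lattice points, so counting each shared vertex once the boundary has gcd(5,2) + gcd(12,5) + gcd(7,7) = 1+1+7 = 9.
By Pick's theorem A = I + B/2 − 1, so I = 49/2 − 9/2 + 1 = 21.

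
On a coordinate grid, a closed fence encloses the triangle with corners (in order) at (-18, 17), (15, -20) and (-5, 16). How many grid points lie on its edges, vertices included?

6

The number of boundary lattice points is Σ gcd(|Δx|,|Δy|) = gcd(33,37) + gcd(20,36) + gcd(13,1) = 1+4+1 = 6.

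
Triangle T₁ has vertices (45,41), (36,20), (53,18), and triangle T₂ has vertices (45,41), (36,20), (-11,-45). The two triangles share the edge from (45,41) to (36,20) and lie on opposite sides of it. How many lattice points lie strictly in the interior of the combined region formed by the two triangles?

387

The union is the simple quadrilateral with vertices (45,41), (53,18), (36,20), (-11,-45) in order.
The shoelace formula gives twice the area as |(45·18 − 53·41) + (53·20 − 36·18) + (36·(-45) − (-11)·20) + ((-11)·41 − 45·(-45))| = 777, so the area is 388.5.
Summing gcd(|Δx|,|Δy|) over the edges gives the boundary count: gcd(8,23) + gcd(17,2) + gcd(47,65) + gcd(56,86) = 1+1+1+2 = 5.
By Pick's theorem I = A − B/2 + 1 = 388.5 − 5/2 + 1 = 387.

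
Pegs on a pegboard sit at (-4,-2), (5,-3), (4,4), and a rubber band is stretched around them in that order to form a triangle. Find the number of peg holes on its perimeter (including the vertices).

The number of boundary lattice points is Σ gcd(|Δx|,|Δy|) = gcd(9,1) + gcd(1,7) + gcd(8,6) = 1+1+2 = 4.

4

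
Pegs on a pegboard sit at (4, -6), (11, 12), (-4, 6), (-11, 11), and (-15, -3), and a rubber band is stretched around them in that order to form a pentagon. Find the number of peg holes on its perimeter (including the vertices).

8

Summing gcd(|Δx|,|Δy|) over the edges gives the boundary count: gcd(7,18) + gcd(15,6) + gcd(7,5) + gcd(4,14) + gcd(19,3) = 1+3+1+2+1 = 8.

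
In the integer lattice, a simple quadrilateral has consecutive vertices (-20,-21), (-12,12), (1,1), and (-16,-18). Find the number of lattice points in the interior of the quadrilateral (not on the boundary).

By the shoelace formula, twice the signed area is |((-20)·12 − (-12)·(-21)) + ((-12)·1 − 1·12) + (1·(-18) − (-16)·1) + ((-16)·(-21) − (-20)·(-18))| = 542, so the area is 271.
The number of boundary lattice points is Σ gcd(|Δx|,|Δy|) = gcd(8,33) + gcd(13,11) + gcd(17,19) + gcd(4,3) = 1+1+1+1 = 4.
Pick's theorem gives I = A − B/2 + 1 = 271 − 4/2 + 1 = 270.

270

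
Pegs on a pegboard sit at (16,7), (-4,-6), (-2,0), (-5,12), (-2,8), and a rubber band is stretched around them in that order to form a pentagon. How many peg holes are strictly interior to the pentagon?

128

By the shoelace formula, twice the signed area is |(16·(-6) − (-4)·7) + ((-4)·0 − (-2)·(-6)) + ((-2)·12 − (-5)·0) + ((-5)·8 − (-2)·12) + ((-2)·7 − 16·8)| = 262, so the area is 131.
Along each edge there are gcd(|Δx|,|Δy|)+1 lattice points, so counting each shared vertex once the boundary has gcd(20,13) + gcd(2,6) + gcd(3,12) + gcd(3,4) + gcd(18,1) = 1+2+3+1+1 = 8.
Pick's theorem gives I = A − B/2 + 1 = 131 − 8/2 + 1 = 128.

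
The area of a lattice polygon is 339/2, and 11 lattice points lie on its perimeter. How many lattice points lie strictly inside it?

Pick's theorem A = I + B/2 − 1 rearranges to I = A − B/2 + 1 = 339/2 − 11/2 + 1 = 165.

165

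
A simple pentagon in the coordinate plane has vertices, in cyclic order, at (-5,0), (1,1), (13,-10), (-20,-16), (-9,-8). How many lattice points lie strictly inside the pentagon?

Using the shoelace formula, 2A = |((-5)·1 − 1·0) + (1·(-10) − 13·1) + (13·(-16) − (-20)·(-10)) + ((-20)·(-8) − (-9)·(-16)) + ((-9)·0 − (-5)·(-8))| = 460, so the area is 230.
The number of boundary lattice points is Σ gcd(|Δx|,|Δy|) = gcd(6,1) + gcd(12,11) + gcd(33,6) + gcd(11,8) + gcd(4,8) = 1+1+3+1+4 = 10.
Pick's theorem gives I = A − B/2 + 1 = 230 − 10/2 + 1 = 226.

226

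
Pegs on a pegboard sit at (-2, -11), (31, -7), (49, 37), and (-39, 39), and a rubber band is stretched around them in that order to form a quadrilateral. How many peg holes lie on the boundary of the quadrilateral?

6

Summing gcd(|Δx|,|Δy|) over the edges gives the boundary count: gcd(33,4) + gcd(18,44) + gcd(88,2) + gcd(37,50) = 1+2+2+1 = 6.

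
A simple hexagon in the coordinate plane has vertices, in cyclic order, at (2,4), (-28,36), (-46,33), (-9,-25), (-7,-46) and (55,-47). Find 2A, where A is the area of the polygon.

5775

Using the shoelace formula, 2A = |[2·36 − (-28)·4] + [(-28)·33 − (-46)·36] + [(-46)·(-25) − (-9)·33] + [(-9)·(-46) − (-7)·(-25)] + [(-7)·(-47) − 55·(-46)] + [55·4 − 2·(-47)]| = 5775, so the area is 5775/2.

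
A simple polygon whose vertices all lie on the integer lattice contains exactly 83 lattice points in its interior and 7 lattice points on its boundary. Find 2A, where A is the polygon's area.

171

Pick's theorem states A = I + B/2 − 1, so A = 83 + 7/2 − 1 = 171/2.
Hence 2A = 171.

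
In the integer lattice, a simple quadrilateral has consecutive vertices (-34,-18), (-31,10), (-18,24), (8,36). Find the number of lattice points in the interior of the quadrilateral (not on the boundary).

607

The shoelace formula gives twice the area as |[(-34)·10 − (-31)·(-18)] + [(-31)·24 − (-18)·10] + [(-18)·36 − 8·24] + [8·(-18) − (-34)·36]| = 1222, so the area is 611.
Summing gcd(|Δx|,|Δy|) over the edges gives the boundary count: gcd(3,28) + gcd(13,14) + gcd(26,12) + gcd(42,54) = 1+1+2+6 = 10.
Pick's theorem gives I = A − B/2 + 1 = 611 − 10/2 + 1 = 607.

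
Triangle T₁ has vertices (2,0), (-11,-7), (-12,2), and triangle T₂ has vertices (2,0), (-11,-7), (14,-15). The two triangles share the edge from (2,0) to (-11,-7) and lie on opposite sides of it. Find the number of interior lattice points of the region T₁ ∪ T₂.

199

The union is the simple quadrilateral with vertices (2,0), (-12,2), (-11,-7), (14,-15) in order.
The shoelace formula gives twice the area as |(2·2 − (-12)·0) + ((-12)·(-7) − (-11)·2) + ((-11)·(-15) − 14·(-7)) + (14·0 − 2·(-15))| = 403, so the area is 403/2.
The number of boundary lattice points is Σ gcd(|Δx|,|Δy|) = gcd(14,2) + gcd(1,9) + gcd(25,8) + gcd(12,15) = 2+1+1+3 = 7.
By Pick's theorem I = A − B/2 + 1 = 403/2 − 7/2 + 1 = 199.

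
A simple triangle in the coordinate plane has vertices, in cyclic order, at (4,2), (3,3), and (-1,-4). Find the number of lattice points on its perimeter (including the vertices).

Along each edge there are gcd(|Δx|,|Δy|)+1 lattice points, so counting each shared vertex once the boundary has gcd(1,1) + gcd(4,7) + gcd(5,6) = 1+1+1 = 3.

3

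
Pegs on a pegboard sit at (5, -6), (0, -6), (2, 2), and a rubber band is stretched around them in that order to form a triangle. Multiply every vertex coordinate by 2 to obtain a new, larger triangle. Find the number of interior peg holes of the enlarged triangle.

73

The shoelace formula gives twice the area as |(5·(-6) − 0·(-6)) + (0·2 − 2·(-6)) + (2·(-6) − 5·2)| = 40, so the area is 20.
The number of boundary lattice points is Σ gcd(|Δx|,|Δy|) = gcd(5,0) + gcd(2,8) + gcd(3,8) = 5+2+1 = 8.
Scaling by 2 multiplies the area by 2² = 4 (so the new area is 80) and multiplies the boundary lattice-point count by 2, giving 16.
By Pick's theorem, the interior count of the dilated polygon is 80 − 16/2 + 1 = 73.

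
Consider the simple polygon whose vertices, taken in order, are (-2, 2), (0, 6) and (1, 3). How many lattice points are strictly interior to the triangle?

Using the shoelace formula, 2A = |((-2)·6 − 0·2) + (0·3 − 1·6) + (1·2 − (-2)·3)| = 10, so the area is 5.
Along each edge there are gcd(|Δx|,|Δy|)+1 lattice points, so counting each shared vertex once the boundary has gcd(2,4) + gcd(1,3) + gcd(3,1) = 2+1+1 = 4.
By Pick's theorem A = I + B/2 − 1, so I = 5 − 4/2 + 1 = 4.

4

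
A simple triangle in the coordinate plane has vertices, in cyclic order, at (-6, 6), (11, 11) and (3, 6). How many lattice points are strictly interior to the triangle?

18

Using the shoelace formula, 2A = |((-6)·11 − 11·6) + (11·6 − 3·11) + (3·6 − (-6)·6)| = 45, so the area is 22.5.
The number of boundary lattice points is Σ gcd(|Δx|,|Δy|) = gcd(17,5) + gcd(8,5) + gcd(9,0) = 1+1+9 = 11.
By Pick's theorem A = I + B/2 − 1, so I = 22.5 − 11/2 + 1 = 18.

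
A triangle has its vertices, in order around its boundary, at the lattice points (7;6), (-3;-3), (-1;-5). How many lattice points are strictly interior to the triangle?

18

Using the shoelace formula, 2A = |[7·(-3) − (-3)·6] + [(-3)·(-5) − (-1)·(-3)] + [(-1)·6 − 7·(-5)]| = 38, so the area is 19.
Along each edge there are gcd(|Δx|,|Δy|)+1 lattice points, so counting each shared vertex once the boundary has gcd(10,9) + gcd(2,2) + gcd(8,11) = 1+2+1 = 4.
By Pick's theorem A = I + B/2 − 1, so I = 19 − 4/2 + 1 = 18.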